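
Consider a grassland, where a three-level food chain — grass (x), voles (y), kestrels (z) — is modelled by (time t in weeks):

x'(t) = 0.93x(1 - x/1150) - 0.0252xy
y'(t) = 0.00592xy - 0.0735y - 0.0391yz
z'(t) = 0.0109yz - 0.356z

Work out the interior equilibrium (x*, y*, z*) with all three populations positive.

x* ≈ 132, y* ≈ 32.7, z* ≈ 18.1

From dz/dt = 0: 0.0109y* = 0.356, so y* = 32.7.
From dx/dt = 0: 0.93(1 - x*/1150) = 0.0252·32.7, giving x* = 1150·(1 - 0.885) = 132.
From dy/dt = 0: 0.00592·132 - 0.0735 = 0.0391z*, so z* = 0.709/0.0391 = 18.1.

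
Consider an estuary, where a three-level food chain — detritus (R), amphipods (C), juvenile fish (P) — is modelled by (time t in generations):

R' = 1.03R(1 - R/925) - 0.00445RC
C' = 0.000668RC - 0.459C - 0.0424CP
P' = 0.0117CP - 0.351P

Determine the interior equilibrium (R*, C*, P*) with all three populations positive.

From dP/dt = 0: 0.0117C* = 0.351, so C* = 30.
From dR/dt = 0: 1.03(1 - R*/925) = 0.00445·30, giving R* = 925·(1 - 0.13) = 805.
From dC/dt = 0: 0.000668·805 - 0.459 = 0.0424P*, so P* = 0.0788/0.0424 = 1.86.

R* ≈ 805, C* ≈ 30, P* ≈ 1.86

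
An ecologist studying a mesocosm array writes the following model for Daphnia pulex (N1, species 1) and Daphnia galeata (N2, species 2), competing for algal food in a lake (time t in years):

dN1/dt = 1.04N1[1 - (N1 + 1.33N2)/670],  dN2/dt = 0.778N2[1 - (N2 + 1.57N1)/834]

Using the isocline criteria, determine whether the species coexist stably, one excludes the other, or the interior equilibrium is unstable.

unstable coexistence (outcome depends on initial conditions)

Compare the nullcline intercepts: K1/α12 = 670/1.33 = 504 < K2 = 834; K2/α21 = 834/1.57 = 531 < K1 = 670.
Since both are reversed, neither can invade when rare; the interior point is a saddle.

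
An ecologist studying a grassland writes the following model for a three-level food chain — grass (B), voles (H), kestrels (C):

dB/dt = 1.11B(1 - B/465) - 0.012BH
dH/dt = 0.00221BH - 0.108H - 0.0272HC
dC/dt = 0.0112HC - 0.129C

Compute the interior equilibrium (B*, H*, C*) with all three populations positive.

From dC/dt = 0: 0.0112H* = 0.129, so H* = 11.5.
From dB/dt = 0: 1.11(1 - B*/465) = 0.012·11.5, giving B* = 465·(1 - 0.125) = 407.
From dH/dt = 0: 0.00221·407 - 0.108 = 0.0272C*, so C* = 0.792/0.0272 = 29.1.

B* ≈ 407, H* ≈ 11.5, C* ≈ 29.1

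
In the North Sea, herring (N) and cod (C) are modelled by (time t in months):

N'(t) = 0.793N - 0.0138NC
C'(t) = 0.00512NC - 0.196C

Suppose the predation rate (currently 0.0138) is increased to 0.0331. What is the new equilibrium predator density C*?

C* ≈ 24

At the interior fixed point, setting dN/dt = 0 with N > 0 fixes C* = (prey growth rate)/(NC coefficient) — independent of the other coefficients.
With the change, C* = 0.793/0.0331 = 24; it falls from 57.5.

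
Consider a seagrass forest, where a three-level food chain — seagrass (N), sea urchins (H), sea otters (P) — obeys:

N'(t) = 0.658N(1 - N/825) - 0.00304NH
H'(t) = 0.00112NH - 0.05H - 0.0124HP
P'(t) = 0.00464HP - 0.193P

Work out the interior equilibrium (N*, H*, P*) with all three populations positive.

N* ≈ 666, H* ≈ 41.6, P* ≈ 56.2

From dP/dt = 0: 0.00464H* = 0.193, so H* = 41.6.
From dN/dt = 0: 0.658(1 - N*/825) = 0.00304·41.6, giving N* = 825·(1 - 0.192) = 666.
From dH/dt = 0: 0.00112·666 - 0.05 = 0.0124P*, so P* = 0.696/0.0124 = 56.2.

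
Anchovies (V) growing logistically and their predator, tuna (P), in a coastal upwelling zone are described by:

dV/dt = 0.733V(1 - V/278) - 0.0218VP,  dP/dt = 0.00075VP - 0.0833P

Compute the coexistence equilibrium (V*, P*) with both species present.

From dP/dt = 0 with P > 0: 0.00075V* = 0.0833, so V* = 111.
Substitute into dV/dt = 0: 0.733(1 - 111/278) = 0.0218P*.
The bracket is 0.6, giving P* = 0.44/0.0218 = 20.2.

V* ≈ 111, P* ≈ 20.2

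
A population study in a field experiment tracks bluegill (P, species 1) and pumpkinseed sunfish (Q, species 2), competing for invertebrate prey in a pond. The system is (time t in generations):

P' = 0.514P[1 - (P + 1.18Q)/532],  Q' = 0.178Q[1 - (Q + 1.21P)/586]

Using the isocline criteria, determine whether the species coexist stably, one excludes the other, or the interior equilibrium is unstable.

unstable coexistence (outcome depends on initial conditions)

Compare the nullcline intercepts: K1/α12 = 532/1.18 = 451 < K2 = 586; K2/α21 = 586/1.21 = 484 < K1 = 532.
Since both are reversed, neither can invade when rare; the interior point is a saddle.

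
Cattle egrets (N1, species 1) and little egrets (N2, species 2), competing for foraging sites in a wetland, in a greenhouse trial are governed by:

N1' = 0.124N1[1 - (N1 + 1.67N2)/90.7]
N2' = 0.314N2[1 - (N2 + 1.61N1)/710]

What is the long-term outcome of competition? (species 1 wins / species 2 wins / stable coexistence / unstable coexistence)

Compare the nullcline intercepts: K1/α12 = 90.7/1.67 = 54.3 < K2 = 710; K2/α21 = 710/1.61 = 441 > K1 = 90.7.
Since the inequalities point opposite ways, species 2 can invade but species 1 cannot.

species 2 excludes species 1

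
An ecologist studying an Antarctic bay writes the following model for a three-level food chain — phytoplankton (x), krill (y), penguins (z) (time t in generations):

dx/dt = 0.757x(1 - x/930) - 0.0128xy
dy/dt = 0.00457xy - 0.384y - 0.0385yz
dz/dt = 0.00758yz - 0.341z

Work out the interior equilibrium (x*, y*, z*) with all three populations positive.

x* ≈ 223, y* ≈ 45, z* ≈ 16.4

From dz/dt = 0: 0.00758y* = 0.341, so y* = 45.
From dx/dt = 0: 0.757(1 - x*/930) = 0.0128·45, giving x* = 930·(1 - 0.761) = 223.
From dy/dt = 0: 0.00457·223 - 0.384 = 0.0385z*, so z* = 0.633/0.0385 = 16.4.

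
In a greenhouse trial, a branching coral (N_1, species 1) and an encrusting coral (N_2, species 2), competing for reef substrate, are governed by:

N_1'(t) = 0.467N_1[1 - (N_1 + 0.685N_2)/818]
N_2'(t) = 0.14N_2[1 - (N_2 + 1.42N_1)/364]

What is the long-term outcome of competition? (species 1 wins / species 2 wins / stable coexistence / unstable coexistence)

Compare the nullcline intercepts: K1/α12 = 818/0.685 = 1190 > K2 = 364; K2/α21 = 364/1.42 = 256 < K1 = 818.
Since the inequalities point opposite ways, species 1 can invade but species 2 cannot.

species 1 excludes species 2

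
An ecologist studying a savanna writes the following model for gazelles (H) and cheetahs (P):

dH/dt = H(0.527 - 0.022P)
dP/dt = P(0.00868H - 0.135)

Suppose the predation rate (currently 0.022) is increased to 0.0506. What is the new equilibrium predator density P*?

At the interior fixed point, setting dH/dt = 0 with H > 0 fixes P* = (prey growth rate)/(HP coefficient) — independent of the other coefficients.
With the change, P* = 0.527/0.0506 = 10.4; it falls from 24.

P* ≈ 10.4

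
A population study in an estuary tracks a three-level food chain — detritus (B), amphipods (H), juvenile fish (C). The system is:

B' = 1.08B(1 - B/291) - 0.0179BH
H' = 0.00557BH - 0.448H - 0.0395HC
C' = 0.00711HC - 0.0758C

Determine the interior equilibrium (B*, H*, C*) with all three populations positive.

B* ≈ 240, H* ≈ 10.7, C* ≈ 22.4

From dC/dt = 0: 0.00711H* = 0.0758, so H* = 10.7.
From dB/dt = 0: 1.08(1 - B*/291) = 0.0179·10.7, giving B* = 291·(1 - 0.177) = 240.
From dH/dt = 0: 0.00557·240 - 0.448 = 0.0395C*, so C* = 0.886/0.0395 = 22.4.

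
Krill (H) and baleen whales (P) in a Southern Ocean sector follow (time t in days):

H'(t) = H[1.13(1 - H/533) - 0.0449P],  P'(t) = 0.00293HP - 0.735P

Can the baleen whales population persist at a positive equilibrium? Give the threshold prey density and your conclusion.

The predator equation gives dP/dt > 0 only when H > 0.735/0.00293 = 251.
Without the predator, H → K = 533. Since 533 > 251, the predator can invade and persist.

Threshold H = 251; K > 251, so yes, the predator persists.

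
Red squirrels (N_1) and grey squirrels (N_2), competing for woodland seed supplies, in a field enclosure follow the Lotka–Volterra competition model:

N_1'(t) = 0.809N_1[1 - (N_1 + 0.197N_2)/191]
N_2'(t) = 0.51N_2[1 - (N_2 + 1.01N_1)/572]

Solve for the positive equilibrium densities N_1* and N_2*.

N_1* ≈ 97.8, N_2* ≈ 473

Setting both brackets to zero gives the nullclines N_1 + 0.197N_2 = 191 and 1.01N_1 + N_2 = 572.
Substituting N_2 = 572 - 1.01N_1 into the first: N_1(1 - 0.197·1.01) = 191 - 0.197·572.
So N_1* = 78.3/0.801 = 97.8, and then N_2* = 572 - 1.01·97.8 = 473.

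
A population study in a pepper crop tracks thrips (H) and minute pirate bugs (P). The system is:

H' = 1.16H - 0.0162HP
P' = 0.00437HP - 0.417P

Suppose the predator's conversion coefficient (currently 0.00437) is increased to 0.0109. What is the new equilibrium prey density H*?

H* ≈ 38.3

At the interior fixed point, setting dP/dt = 0 with P > 0 fixes H* = (predator death rate)/(HP coefficient) — independent of the other coefficients.
With the change, H* = 0.417/0.0109 = 38.3; it falls from 95.4.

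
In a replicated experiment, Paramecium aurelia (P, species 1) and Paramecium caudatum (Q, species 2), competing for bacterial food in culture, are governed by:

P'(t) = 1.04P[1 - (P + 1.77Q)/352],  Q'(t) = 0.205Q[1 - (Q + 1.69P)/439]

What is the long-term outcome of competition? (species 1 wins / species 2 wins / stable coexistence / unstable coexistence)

unstable coexistence (outcome depends on initial conditions)

Compare the nullcline intercepts: K1/α12 = 352/1.77 = 199 < K2 = 439; K2/α21 = 439/1.69 = 260 < K1 = 352.
Since both are reversed, neither can invade when rare; the interior point is a saddle.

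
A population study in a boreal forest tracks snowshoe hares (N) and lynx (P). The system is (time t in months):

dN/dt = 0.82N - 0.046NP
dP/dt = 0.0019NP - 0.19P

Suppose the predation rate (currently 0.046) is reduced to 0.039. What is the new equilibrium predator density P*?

P* ≈ 21

At the interior fixed point, setting dN/dt = 0 with N > 0 fixes P* = (prey growth rate)/(NP coefficient) — independent of the other coefficients.
With the change, P* = 0.82/0.039 = 21; it rises from 17.8.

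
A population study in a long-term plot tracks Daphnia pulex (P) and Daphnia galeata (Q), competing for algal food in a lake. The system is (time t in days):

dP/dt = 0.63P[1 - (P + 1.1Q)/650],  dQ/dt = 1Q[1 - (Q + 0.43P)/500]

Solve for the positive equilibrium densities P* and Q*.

Setting both brackets to zero gives the nullclines P + 1.1Q = 650 and 0.43P + Q = 500.
Substituting Q = 500 - 0.43P into the first: P(1 - 1.1·0.43) = 650 - 1.1·500.
So P* = 100/0.527 = 190, and then Q* = 500 - 0.43·190 = 418.

P* ≈ 190, Q* ≈ 418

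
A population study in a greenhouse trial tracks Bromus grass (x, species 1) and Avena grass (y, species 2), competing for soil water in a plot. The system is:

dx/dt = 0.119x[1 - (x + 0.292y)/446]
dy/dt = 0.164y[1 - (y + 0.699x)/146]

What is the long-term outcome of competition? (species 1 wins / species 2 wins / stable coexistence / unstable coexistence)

Compare the nullcline intercepts: K1/α12 = 446/0.292 = 1530 > K2 = 146; K2/α21 = 146/0.699 = 209 < K1 = 446.
Since the inequalities point opposite ways, species 1 can invade but species 2 cannot.

species 1 excludes species 2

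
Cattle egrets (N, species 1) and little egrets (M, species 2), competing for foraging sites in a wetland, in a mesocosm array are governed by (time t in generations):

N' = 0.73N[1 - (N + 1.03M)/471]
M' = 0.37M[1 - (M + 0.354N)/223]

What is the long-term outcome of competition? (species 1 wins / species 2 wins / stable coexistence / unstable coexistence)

Compare the nullcline intercepts: K1/α12 = 471/1.03 = 457 > K2 = 223; K2/α21 = 223/0.354 = 630 > K1 = 471.
Since both inequalities hold, each species can invade when rare, so the interior equilibrium is stable.

stable coexistence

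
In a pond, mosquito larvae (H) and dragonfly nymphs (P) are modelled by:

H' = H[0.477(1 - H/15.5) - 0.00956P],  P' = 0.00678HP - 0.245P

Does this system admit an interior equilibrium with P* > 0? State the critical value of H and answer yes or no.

Threshold H = 36.1; K < 36.1, so no, the predator goes extinct.

The predator equation gives dP/dt > 0 only when H > 0.245/0.00678 = 36.1.
Without the predator, H → K = 15.5. Since 15.5 < 36.1, the predator cannot invade.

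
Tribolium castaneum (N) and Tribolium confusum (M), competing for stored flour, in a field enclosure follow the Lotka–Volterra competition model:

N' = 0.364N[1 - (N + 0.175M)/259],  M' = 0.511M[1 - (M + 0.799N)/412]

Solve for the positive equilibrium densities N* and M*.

N* ≈ 217, M* ≈ 238

Setting both brackets to zero gives the nullclines N + 0.175M = 259 and 0.799N + M = 412.
Substituting M = 412 - 0.799N into the first: N(1 - 0.175·0.799) = 259 - 0.175·412.
So N* = 187/0.86 = 217, and then M* = 412 - 0.799·217 = 238.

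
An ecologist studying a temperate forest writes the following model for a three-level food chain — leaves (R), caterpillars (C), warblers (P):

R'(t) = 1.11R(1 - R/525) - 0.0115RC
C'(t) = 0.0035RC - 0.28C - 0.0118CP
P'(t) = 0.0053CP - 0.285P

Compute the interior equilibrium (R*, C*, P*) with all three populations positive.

R* ≈ 233, C* ≈ 53.8, P* ≈ 45.2

From dP/dt = 0: 0.0053C* = 0.285, so C* = 53.8.
From dR/dt = 0: 1.11(1 - R*/525) = 0.0115·53.8, giving R* = 525·(1 - 0.557) = 233.
From dC/dt = 0: 0.0035·233 - 0.28 = 0.0118P*, so P* = 0.534/0.0118 = 45.2.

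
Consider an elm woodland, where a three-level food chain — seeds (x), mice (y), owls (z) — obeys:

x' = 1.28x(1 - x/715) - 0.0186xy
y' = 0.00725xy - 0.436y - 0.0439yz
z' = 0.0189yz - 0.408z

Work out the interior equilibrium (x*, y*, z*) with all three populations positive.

x* ≈ 491, y* ≈ 21.6, z* ≈ 71.1

From dz/dt = 0: 0.0189y* = 0.408, so y* = 21.6.
From dx/dt = 0: 1.28(1 - x*/715) = 0.0186·21.6, giving x* = 715·(1 - 0.314) = 491.
From dy/dt = 0: 0.00725·491 - 0.436 = 0.0439z*, so z* = 3.12/0.0439 = 71.1.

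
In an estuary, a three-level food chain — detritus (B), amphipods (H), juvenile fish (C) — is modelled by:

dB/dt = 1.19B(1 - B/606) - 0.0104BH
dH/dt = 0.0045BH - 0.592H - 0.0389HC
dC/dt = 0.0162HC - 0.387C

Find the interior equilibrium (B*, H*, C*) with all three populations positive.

From dC/dt = 0: 0.0162H* = 0.387, so H* = 23.9.
From dB/dt = 0: 1.19(1 - B*/606) = 0.0104·23.9, giving B* = 606·(1 - 0.209) = 479.
From dH/dt = 0: 0.0045·479 - 0.592 = 0.0389C*, so C* = 1.57/0.0389 = 40.2.

B* ≈ 479, H* ≈ 23.9, C* ≈ 40.2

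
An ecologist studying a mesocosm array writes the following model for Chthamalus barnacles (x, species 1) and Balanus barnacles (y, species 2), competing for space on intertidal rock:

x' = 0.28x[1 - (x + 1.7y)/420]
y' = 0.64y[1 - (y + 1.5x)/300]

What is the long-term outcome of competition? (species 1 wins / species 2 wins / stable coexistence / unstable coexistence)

unstable coexistence (outcome depends on initial conditions)

Compare the nullcline intercepts: K1/α12 = 420/1.7 = 247 < K2 = 300; K2/α21 = 300/1.5 = 200 < K1 = 420.
Since both are reversed, neither can invade when rare; the interior point is a saddle.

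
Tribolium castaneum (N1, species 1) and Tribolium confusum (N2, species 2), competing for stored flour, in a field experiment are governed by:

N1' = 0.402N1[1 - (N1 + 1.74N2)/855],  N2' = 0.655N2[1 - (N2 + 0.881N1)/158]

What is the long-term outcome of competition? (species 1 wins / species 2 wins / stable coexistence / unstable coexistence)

Compare the nullcline intercepts: K1/α12 = 855/1.74 = 491 > K2 = 158; K2/α21 = 158/0.881 = 179 < K1 = 855.
Since the inequalities point opposite ways, species 1 can invade but species 2 cannot.

species 1 excludes species 2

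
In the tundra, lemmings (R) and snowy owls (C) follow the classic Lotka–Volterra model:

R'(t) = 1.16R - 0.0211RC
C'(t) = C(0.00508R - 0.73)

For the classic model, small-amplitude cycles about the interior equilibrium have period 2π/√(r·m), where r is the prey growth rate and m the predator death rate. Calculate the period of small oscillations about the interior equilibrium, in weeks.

Here r = 1.16 and m = 0.73, so r·m = 0.847.
ω = √0.847 = 0.92 per week, hence T = 2π/ω ≈ 6.83 weeks.

T ≈ 6.83 weeks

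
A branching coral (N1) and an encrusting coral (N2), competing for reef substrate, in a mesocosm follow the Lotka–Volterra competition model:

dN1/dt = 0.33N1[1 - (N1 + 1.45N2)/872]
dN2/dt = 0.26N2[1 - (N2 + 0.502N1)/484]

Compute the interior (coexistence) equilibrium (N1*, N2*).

N1* ≈ 626, N2* ≈ 170

Setting both brackets to zero gives the nullclines N1 + 1.45N2 = 872 and 0.502N1 + N2 = 484.
Substituting N2 = 484 - 0.502N1 into the first: N1(1 - 1.45·0.502) = 872 - 1.45·484.
So N1* = 170/0.272 = 626, and then N2* = 484 - 0.502·626 = 170.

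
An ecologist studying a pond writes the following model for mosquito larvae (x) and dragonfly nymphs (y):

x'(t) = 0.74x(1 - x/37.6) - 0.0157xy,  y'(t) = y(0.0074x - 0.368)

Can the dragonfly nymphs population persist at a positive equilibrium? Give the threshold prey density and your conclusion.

The predator equation gives dy/dt > 0 only when x > 0.368/0.0074 = 49.7.
Without the predator, x → K = 37.6. Since 37.6 < 49.7, the predator cannot invade.

Threshold x = 49.7; K < 49.7, so no, the predator goes extinct.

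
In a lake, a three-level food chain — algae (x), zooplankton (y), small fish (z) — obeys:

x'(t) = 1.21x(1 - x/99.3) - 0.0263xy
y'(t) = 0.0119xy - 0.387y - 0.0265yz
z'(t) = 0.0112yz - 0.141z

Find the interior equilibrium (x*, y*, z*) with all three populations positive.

From dz/dt = 0: 0.0112y* = 0.141, so y* = 12.6.
From dx/dt = 0: 1.21(1 - x*/99.3) = 0.0263·12.6, giving x* = 99.3·(1 - 0.274) = 72.1.
From dy/dt = 0: 0.0119·72.1 - 0.387 = 0.0265z*, so z* = 0.471/0.0265 = 17.8.

x* ≈ 72.1, y* ≈ 12.6, z* ≈ 17.8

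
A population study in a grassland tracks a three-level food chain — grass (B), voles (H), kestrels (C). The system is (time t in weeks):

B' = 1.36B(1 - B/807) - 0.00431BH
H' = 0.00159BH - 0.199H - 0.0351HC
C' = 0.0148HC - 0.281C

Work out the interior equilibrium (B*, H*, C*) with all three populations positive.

B* ≈ 758, H* ≈ 19, C* ≈ 28.7

From dC/dt = 0: 0.0148H* = 0.281, so H* = 19.
From dB/dt = 0: 1.36(1 - B*/807) = 0.00431·19, giving B* = 807·(1 - 0.0602) = 758.
From dH/dt = 0: 0.00159·758 - 0.199 = 0.0351C*, so C* = 1.01/0.0351 = 28.7.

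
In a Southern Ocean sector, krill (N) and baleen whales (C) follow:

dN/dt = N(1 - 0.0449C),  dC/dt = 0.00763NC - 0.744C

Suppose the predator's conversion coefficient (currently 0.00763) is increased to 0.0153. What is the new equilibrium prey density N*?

N* ≈ 48.6

At the interior fixed point, setting dC/dt = 0 with C > 0 fixes N* = (predator death rate)/(NC coefficient) — independent of the other coefficients.
With the change, N* = 0.744/0.0153 = 48.6; it falls from 97.5.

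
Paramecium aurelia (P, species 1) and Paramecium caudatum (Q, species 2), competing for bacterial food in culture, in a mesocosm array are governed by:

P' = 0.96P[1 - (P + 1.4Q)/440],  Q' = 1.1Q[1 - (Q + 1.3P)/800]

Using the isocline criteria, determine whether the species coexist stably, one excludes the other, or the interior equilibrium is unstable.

Compare the nullcline intercepts: K1/α12 = 440/1.4 = 314 < K2 = 800; K2/α21 = 800/1.3 = 615 > K1 = 440.
Since the inequalities point opposite ways, species 2 can invade but species 1 cannot.

species 2 excludes species 1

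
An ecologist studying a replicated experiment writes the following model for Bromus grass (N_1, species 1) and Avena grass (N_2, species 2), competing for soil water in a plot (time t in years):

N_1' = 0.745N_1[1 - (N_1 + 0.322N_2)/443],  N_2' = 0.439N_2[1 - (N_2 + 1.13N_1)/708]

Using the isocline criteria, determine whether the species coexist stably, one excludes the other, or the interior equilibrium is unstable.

stable coexistence

Compare the nullcline intercepts: K1/α12 = 443/0.322 = 1380 > K2 = 708; K2/α21 = 708/1.13 = 627 > K1 = 443.
Since both inequalities hold, each species can invade when rare, so the interior equilibrium is stable.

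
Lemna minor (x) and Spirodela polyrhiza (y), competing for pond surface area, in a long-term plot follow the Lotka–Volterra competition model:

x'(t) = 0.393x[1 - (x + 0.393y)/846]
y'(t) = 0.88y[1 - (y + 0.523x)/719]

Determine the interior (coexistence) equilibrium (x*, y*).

x* ≈ 709, y* ≈ 348

Setting both brackets to zero gives the nullclines x + 0.393y = 846 and 0.523x + y = 719.
Substituting y = 719 - 0.523x into the first: x(1 - 0.393·0.523) = 846 - 0.393·719.
So x* = 563/0.794 = 709, and then y* = 719 - 0.523·709 = 348.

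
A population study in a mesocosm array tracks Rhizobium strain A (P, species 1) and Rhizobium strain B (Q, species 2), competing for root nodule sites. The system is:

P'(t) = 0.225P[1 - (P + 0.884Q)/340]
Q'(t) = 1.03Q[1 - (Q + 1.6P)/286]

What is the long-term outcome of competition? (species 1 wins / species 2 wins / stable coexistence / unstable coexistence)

Compare the nullcline intercepts: K1/α12 = 340/0.884 = 385 > K2 = 286; K2/α21 = 286/1.6 = 179 < K1 = 340.
Since the inequalities point opposite ways, species 1 can invade but species 2 cannot.

species 1 excludes species 2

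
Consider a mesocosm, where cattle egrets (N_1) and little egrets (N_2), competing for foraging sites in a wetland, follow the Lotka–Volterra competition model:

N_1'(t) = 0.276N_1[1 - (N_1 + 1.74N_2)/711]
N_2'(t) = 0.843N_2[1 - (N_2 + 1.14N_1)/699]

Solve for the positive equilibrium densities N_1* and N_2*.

Setting both brackets to zero gives the nullclines N_1 + 1.74N_2 = 711 and 1.14N_1 + N_2 = 699.
Substituting N_2 = 699 - 1.14N_1 into the first: N_1(1 - 1.74·1.14) = 711 - 1.74·699.
So N_1* = -505/-0.984 = 514, and then N_2* = 699 - 1.14·514 = 113.

N_1* ≈ 514, N_2* ≈ 113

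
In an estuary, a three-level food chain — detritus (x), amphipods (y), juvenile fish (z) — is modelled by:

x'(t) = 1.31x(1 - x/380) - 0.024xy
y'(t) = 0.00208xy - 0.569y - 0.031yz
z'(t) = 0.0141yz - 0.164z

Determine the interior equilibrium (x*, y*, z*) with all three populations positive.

x* ≈ 299, y* ≈ 11.6, z* ≈ 1.71

From dz/dt = 0: 0.0141y* = 0.164, so y* = 11.6.
From dx/dt = 0: 1.31(1 - x*/380) = 0.024·11.6, giving x* = 380·(1 - 0.213) = 299.
From dy/dt = 0: 0.00208·299 - 0.569 = 0.031z*, so z* = 0.053/0.031 = 1.71.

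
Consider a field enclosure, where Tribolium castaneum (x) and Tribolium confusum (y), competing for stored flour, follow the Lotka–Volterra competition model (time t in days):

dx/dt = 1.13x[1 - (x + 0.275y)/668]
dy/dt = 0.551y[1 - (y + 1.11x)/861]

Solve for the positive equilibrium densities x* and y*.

Setting both brackets to zero gives the nullclines x + 0.275y = 668 and 1.11x + y = 861.
Substituting y = 861 - 1.11x into the first: x(1 - 0.275·1.11) = 668 - 0.275·861.
So x* = 431/0.695 = 621, and then y* = 861 - 1.11·621 = 172.

x* ≈ 621, y* ≈ 172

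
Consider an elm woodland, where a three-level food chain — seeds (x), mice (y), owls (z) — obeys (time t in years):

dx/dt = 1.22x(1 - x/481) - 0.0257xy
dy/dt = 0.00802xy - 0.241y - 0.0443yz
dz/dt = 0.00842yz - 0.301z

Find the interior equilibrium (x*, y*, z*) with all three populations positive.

x* ≈ 119, y* ≈ 35.7, z* ≈ 16.1

From dz/dt = 0: 0.00842y* = 0.301, so y* = 35.7.
From dx/dt = 0: 1.22(1 - x*/481) = 0.0257·35.7, giving x* = 481·(1 - 0.753) = 119.
From dy/dt = 0: 0.00802·119 - 0.241 = 0.0443z*, so z* = 0.712/0.0443 = 16.1.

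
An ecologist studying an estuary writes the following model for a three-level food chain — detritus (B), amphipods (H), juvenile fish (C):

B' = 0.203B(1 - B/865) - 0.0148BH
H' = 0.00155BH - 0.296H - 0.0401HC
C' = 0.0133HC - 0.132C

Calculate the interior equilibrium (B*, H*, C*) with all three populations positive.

From dC/dt = 0: 0.0133H* = 0.132, so H* = 9.92.
From dB/dt = 0: 0.203(1 - B*/865) = 0.0148·9.92, giving B* = 865·(1 - 0.724) = 239.
From dH/dt = 0: 0.00155·239 - 0.296 = 0.0401C*, so C* = 0.0746/0.0401 = 1.86.

B* ≈ 239, H* ≈ 9.92, C* ≈ 1.86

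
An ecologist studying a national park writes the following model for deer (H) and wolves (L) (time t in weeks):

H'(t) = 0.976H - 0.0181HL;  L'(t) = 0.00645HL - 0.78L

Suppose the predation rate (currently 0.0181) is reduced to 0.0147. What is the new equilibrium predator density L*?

At the interior fixed point, setting dH/dt = 0 with H > 0 fixes L* = (prey growth rate)/(HL coefficient) — independent of the other coefficients.
With the change, L* = 0.976/0.0147 = 66.4; it rises from 53.9.

L* ≈ 66.4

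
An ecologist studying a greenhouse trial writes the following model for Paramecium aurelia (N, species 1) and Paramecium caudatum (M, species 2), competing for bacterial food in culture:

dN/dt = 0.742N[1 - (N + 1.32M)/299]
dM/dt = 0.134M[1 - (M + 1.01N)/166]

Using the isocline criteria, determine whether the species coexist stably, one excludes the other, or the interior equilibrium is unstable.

Compare the nullcline intercepts: K1/α12 = 299/1.32 = 227 > K2 = 166; K2/α21 = 166/1.01 = 164 < K1 = 299.
Since the inequalities point opposite ways, species 1 can invade but species 2 cannot.

species 1 excludes species 2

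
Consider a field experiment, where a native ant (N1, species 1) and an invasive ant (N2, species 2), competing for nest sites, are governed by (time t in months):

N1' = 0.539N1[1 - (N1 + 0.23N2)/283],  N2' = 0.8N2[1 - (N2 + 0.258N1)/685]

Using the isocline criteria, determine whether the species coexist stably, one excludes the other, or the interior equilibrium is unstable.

stable coexistence

Compare the nullcline intercepts: K1/α12 = 283/0.23 = 1230 > K2 = 685; K2/α21 = 685/0.258 = 2660 > K1 = 283.
Since both inequalities hold, each species can invade when rare, so the interior equilibrium is stable.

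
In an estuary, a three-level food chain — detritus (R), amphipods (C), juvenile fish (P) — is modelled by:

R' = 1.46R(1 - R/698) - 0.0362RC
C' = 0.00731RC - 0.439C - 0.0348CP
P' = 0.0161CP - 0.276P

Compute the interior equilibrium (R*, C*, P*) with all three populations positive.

From dP/dt = 0: 0.0161C* = 0.276, so C* = 17.1.
From dR/dt = 0: 1.46(1 - R*/698) = 0.0362·17.1, giving R* = 698·(1 - 0.425) = 401.
From dC/dt = 0: 0.00731·401 - 0.439 = 0.0348P*, so P* = 2.49/0.0348 = 71.7.

R* ≈ 401, C* ≈ 17.1, P* ≈ 71.7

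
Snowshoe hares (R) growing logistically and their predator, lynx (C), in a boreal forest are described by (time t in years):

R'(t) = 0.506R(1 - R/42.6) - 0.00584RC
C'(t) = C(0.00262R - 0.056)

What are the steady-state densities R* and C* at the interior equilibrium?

R* ≈ 21.4, C* ≈ 43.2

From dC/dt = 0 with C > 0: 0.00262R* = 0.056, so R* = 21.4.
Substitute into dR/dt = 0: 0.506(1 - 21.4/42.6) = 0.00584C*.
The bracket is 0.498, giving C* = 0.252/0.00584 = 43.2.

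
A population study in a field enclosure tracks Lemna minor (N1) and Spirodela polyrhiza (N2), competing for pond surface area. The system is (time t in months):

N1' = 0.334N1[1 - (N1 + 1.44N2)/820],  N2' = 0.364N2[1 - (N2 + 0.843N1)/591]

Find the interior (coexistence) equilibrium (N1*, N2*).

N1* ≈ 145, N2* ≈ 469

Setting both brackets to zero gives the nullclines N1 + 1.44N2 = 820 and 0.843N1 + N2 = 591.
Substituting N2 = 591 - 0.843N1 into the first: N1(1 - 1.44·0.843) = 820 - 1.44·591.
So N1* = -31/-0.214 = 145, and then N2* = 591 - 0.843·145 = 469.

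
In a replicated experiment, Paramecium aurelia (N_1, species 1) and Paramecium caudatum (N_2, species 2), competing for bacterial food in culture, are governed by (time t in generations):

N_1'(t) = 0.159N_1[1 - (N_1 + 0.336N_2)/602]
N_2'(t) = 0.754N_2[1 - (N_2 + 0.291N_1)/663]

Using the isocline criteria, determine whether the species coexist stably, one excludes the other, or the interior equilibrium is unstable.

stable coexistence

Compare the nullcline intercepts: K1/α12 = 602/0.336 = 1790 > K2 = 663; K2/α21 = 663/0.291 = 2280 > K1 = 602.
Since both inequalities hold, each species can invade when rare, so the interior equilibrium is stable.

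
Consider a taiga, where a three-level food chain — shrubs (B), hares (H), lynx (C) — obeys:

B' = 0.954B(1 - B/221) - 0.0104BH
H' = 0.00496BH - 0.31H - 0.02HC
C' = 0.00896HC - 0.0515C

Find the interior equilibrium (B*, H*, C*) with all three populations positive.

From dC/dt = 0: 0.00896H* = 0.0515, so H* = 5.75.
From dB/dt = 0: 0.954(1 - B*/221) = 0.0104·5.75, giving B* = 221·(1 - 0.0627) = 207.
From dH/dt = 0: 0.00496·207 - 0.31 = 0.02C*, so C* = 0.717/0.02 = 35.9.

B* ≈ 207, H* ≈ 5.75, C* ≈ 35.9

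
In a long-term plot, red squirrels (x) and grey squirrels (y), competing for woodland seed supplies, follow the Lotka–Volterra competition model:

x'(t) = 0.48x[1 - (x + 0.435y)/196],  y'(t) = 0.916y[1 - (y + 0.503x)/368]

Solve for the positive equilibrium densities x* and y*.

x* ≈ 46, y* ≈ 345

Setting both brackets to zero gives the nullclines x + 0.435y = 196 and 0.503x + y = 368.
Substituting y = 368 - 0.503x into the first: x(1 - 0.435·0.503) = 196 - 0.435·368.
So x* = 35.9/0.781 = 46, and then y* = 368 - 0.503·46 = 345.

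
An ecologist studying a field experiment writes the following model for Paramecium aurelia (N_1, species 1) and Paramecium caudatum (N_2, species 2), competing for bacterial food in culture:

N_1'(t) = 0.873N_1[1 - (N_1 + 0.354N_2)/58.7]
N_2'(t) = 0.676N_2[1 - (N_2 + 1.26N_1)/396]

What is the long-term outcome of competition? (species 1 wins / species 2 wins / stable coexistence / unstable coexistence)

species 2 excludes species 1

Compare the nullcline intercepts: K1/α12 = 58.7/0.354 = 166 < K2 = 396; K2/α21 = 396/1.26 = 314 > K1 = 58.7.
Since the inequalities point opposite ways, species 2 can invade but species 1 cannot.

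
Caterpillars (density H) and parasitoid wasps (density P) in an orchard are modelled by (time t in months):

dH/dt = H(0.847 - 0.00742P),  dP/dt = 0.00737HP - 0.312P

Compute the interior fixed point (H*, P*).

Set dP/dt = 0 with P > 0: 0.00737H - 0.312 = 0, so H* = 0.312/0.00737 = 42.3.
Set dH/dt = 0 with H > 0: 0.847 - 0.00742P = 0, so P* = 0.847/0.00742 = 114.

H* ≈ 42.3, P* ≈ 114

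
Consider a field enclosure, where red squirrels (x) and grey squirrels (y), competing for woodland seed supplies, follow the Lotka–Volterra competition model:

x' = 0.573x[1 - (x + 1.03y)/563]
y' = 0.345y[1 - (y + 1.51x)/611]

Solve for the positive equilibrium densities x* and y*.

Setting both brackets to zero gives the nullclines x + 1.03y = 563 and 1.51x + y = 611.
Substituting y = 611 - 1.51x into the first: x(1 - 1.03·1.51) = 563 - 1.03·611.
So x* = -66.3/-0.555 = 119, and then y* = 611 - 1.51·119 = 431.

x* ≈ 119, y* ≈ 431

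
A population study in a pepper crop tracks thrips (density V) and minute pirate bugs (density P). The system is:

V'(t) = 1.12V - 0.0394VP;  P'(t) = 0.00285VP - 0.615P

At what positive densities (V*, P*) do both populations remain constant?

Set dP/dt = 0 with P > 0: 0.00285V - 0.615 = 0, so V* = 0.615/0.00285 = 216.
Set dV/dt = 0 with V > 0: 1.12 - 0.0394P = 0, so P* = 1.12/0.0394 = 28.4.

V* ≈ 216, P* ≈ 28.4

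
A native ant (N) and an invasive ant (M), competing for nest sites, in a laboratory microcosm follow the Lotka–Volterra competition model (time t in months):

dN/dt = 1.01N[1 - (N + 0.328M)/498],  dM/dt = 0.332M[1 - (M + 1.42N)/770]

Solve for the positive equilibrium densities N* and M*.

N* ≈ 459, M* ≈ 118

Setting both brackets to zero gives the nullclines N + 0.328M = 498 and 1.42N + M = 770.
Substituting M = 770 - 1.42N into the first: N(1 - 0.328·1.42) = 498 - 0.328·770.
So N* = 245/0.534 = 459, and then M* = 770 - 1.42·459 = 118.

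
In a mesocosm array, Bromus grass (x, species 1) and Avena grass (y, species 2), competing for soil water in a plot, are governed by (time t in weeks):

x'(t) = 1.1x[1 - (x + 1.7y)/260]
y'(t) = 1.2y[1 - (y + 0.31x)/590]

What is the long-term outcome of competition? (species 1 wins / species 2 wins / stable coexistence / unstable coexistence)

species 2 excludes species 1

Compare the nullcline intercepts: K1/α12 = 260/1.7 = 153 < K2 = 590; K2/α21 = 590/0.31 = 1900 > K1 = 260.
Since the inequalities point opposite ways, species 2 can invade but species 1 cannot.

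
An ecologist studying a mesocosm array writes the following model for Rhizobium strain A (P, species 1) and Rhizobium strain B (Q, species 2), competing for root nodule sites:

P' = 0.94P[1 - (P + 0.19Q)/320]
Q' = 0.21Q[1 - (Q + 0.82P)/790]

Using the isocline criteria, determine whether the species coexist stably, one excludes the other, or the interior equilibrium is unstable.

Compare the nullcline intercepts: K1/α12 = 320/0.19 = 1680 > K2 = 790; K2/α21 = 790/0.82 = 963 > K1 = 320.
Since both inequalities hold, each species can invade when rare, so the interior equilibrium is stable.

stable coexistence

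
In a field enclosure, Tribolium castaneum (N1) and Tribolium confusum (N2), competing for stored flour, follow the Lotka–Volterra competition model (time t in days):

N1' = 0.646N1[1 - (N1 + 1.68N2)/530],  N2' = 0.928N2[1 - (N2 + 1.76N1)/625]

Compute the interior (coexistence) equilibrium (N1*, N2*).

N1* ≈ 266, N2* ≈ 157

Setting both brackets to zero gives the nullclines N1 + 1.68N2 = 530 and 1.76N1 + N2 = 625.
Substituting N2 = 625 - 1.76N1 into the first: N1(1 - 1.68·1.76) = 530 - 1.68·625.
So N1* = -520/-1.96 = 266, and then N2* = 625 - 1.76·266 = 157.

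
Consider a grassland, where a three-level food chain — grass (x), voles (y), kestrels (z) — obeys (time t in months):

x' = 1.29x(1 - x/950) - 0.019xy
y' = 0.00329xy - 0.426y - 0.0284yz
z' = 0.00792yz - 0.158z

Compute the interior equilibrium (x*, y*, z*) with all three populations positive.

From dz/dt = 0: 0.00792y* = 0.158, so y* = 19.9.
From dx/dt = 0: 1.29(1 - x*/950) = 0.019·19.9, giving x* = 950·(1 - 0.294) = 671.
From dy/dt = 0: 0.00329·671 - 0.426 = 0.0284z*, so z* = 1.78/0.0284 = 62.7.

x* ≈ 671, y* ≈ 19.9, z* ≈ 62.7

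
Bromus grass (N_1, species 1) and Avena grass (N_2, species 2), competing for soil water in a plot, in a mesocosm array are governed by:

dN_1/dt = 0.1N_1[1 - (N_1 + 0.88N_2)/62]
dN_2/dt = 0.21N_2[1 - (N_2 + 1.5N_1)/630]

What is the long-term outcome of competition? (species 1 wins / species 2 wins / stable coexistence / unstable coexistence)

Compare the nullcline intercepts: K1/α12 = 62/0.88 = 70.5 < K2 = 630; K2/α21 = 630/1.5 = 420 > K1 = 62.
Since the inequalities point opposite ways, species 2 can invade but species 1 cannot.

species 2 excludes species 1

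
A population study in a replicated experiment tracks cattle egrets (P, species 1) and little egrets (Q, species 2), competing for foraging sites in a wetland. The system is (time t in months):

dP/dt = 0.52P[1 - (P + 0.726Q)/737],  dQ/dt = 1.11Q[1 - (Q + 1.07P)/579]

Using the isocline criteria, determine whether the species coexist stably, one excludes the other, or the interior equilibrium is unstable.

Compare the nullcline intercepts: K1/α12 = 737/0.726 = 1020 > K2 = 579; K2/α21 = 579/1.07 = 541 < K1 = 737.
Since the inequalities point opposite ways, species 1 can invade but species 2 cannot.

species 1 excludes species 2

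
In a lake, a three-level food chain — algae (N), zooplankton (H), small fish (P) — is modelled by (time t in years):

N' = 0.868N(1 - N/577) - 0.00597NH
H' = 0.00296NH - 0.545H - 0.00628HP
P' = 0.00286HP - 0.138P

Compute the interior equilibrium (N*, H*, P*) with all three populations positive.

N* ≈ 386, H* ≈ 48.3, P* ≈ 94.9

From dP/dt = 0: 0.00286H* = 0.138, so H* = 48.3.
From dN/dt = 0: 0.868(1 - N*/577) = 0.00597·48.3, giving N* = 577·(1 - 0.332) = 386.
From dH/dt = 0: 0.00296·386 - 0.545 = 0.00628P*, so P* = 0.596/0.00628 = 94.9.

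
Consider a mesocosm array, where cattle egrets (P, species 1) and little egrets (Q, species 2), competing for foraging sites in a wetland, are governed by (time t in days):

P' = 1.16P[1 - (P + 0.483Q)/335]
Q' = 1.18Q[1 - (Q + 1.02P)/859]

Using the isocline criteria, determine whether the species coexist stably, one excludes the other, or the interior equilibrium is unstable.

Compare the nullcline intercepts: K1/α12 = 335/0.483 = 694 < K2 = 859; K2/α21 = 859/1.02 = 842 > K1 = 335.
Since the inequalities point opposite ways, species 2 can invade but species 1 cannot.

species 2 excludes species 1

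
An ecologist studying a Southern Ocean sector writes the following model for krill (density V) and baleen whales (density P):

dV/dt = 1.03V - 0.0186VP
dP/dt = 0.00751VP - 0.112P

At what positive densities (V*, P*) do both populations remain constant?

V* ≈ 14.9, P* ≈ 55.4

Set dP/dt = 0 with P > 0: 0.00751V - 0.112 = 0, so V* = 0.112/0.00751 = 14.9.
Set dV/dt = 0 with V > 0: 1.03 - 0.0186P = 0, so P* = 1.03/0.0186 = 55.4.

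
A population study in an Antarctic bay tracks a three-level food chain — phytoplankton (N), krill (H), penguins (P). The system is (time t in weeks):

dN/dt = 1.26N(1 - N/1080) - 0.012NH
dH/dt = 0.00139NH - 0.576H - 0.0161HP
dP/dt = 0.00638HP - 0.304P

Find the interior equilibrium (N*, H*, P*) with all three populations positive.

From dP/dt = 0: 0.00638H* = 0.304, so H* = 47.6.
From dN/dt = 0: 1.26(1 - N*/1080) = 0.012·47.6, giving N* = 1080·(1 - 0.454) = 590.
From dH/dt = 0: 0.00139·590 - 0.576 = 0.0161P*, so P* = 0.244/0.0161 = 15.2.

N* ≈ 590, H* ≈ 47.6, P* ≈ 15.2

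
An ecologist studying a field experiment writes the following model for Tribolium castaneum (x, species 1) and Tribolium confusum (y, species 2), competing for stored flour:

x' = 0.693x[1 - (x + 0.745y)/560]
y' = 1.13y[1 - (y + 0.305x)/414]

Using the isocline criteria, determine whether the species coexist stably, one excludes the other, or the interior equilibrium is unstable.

stable coexistence

Compare the nullcline intercepts: K1/α12 = 560/0.745 = 752 > K2 = 414; K2/α21 = 414/0.305 = 1360 > K1 = 560.
Since both inequalities hold, each species can invade when rare, so the interior equilibrium is stable.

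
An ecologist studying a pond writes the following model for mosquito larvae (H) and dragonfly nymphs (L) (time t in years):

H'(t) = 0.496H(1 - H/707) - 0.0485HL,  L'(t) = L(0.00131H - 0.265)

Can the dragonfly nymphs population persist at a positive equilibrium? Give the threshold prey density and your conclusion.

Threshold H = 202; K > 202, so yes, the predator persists.

The predator equation gives dL/dt > 0 only when H > 0.265/0.00131 = 202.
Without the predator, H → K = 707. Since 707 > 202, the predator can invade and persist.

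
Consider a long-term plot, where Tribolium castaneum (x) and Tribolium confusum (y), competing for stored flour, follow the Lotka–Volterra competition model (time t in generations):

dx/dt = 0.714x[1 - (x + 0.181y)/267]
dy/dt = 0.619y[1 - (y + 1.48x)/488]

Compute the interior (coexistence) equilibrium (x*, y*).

Setting both brackets to zero gives the nullclines x + 0.181y = 267 and 1.48x + y = 488.
Substituting y = 488 - 1.48x into the first: x(1 - 0.181·1.48) = 267 - 0.181·488.
So x* = 179/0.732 = 244, and then y* = 488 - 1.48·244 = 127.

x* ≈ 244, y* ≈ 127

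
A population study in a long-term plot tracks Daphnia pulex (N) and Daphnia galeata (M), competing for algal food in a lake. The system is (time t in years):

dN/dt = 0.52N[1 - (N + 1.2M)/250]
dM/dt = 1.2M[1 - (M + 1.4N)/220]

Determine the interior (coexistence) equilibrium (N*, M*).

N* ≈ 20.6, M* ≈ 191

Setting both brackets to zero gives the nullclines N + 1.2M = 250 and 1.4N + M = 220.
Substituting M = 220 - 1.4N into the first: N(1 - 1.2·1.4) = 250 - 1.2·220.
So N* = -14/-0.68 = 20.6, and then M* = 220 - 1.4·20.6 = 191.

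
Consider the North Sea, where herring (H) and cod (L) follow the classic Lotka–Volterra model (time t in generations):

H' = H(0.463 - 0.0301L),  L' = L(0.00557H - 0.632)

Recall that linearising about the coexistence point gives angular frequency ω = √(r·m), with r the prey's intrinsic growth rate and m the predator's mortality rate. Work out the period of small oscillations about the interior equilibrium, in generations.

Here r = 0.463 and m = 0.632, so r·m = 0.293.
ω = √0.293 = 0.541 per generation, hence T = 2π/ω ≈ 11.6 generations.

T ≈ 11.6 generations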